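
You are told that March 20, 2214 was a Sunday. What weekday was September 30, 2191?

Friday

Count forward from the earlier date (September 30, 2191) to the later (March 20, 2214):
From September 30, 2191 to September 30, 2213: 22 years, of which 5 contain a Feb 29 — 17×365 + 5×366 = 8035 days.
(2200 is not a leap year (divisible by 100 but not 400).)
September 2213: 30 − 30 = 0 days remain.
Then October (31), November (30), December (31), January (31), February 2214 (28): 31 + 30 + 31 + 31 + 28 = 151 days.
March 1–20, 2214: 20 days.
Residual: 171 days.
Total: 8206 days.
8206 mod 7 = 2, so 2 days before Sunday is Friday.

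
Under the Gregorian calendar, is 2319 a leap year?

No

2319 is not a leap year.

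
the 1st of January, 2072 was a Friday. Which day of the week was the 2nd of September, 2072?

Friday

January 2072: 31 − 1 = 30 days remain.
Then February 2072 (29), March (31), April (30), May (31), June (30), July (31), August (31): 29 + 31 + 30 + 31 + 30 + 31 + 31 = 213 days.
September 1–2, 2072: 2 days.
Total: 30 + 213 + 2 = 245 days.
245 is a multiple of 7, so the 2nd of September, 2072 falls on the same weekday: Friday.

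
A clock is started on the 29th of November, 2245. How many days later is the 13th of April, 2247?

Day-of-year of November 29, 2245: 333.
Day-of-year of April 13, 2247: 103.
2245 has 365 days, so 365 − 333 = 32 days remain in 2245.
Full years: 2246: 365. Sum = 365.
Total: 32 + 365 + 103 = 500 days.

500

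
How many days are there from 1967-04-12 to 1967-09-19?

160

April 1967: 30 − 12 = 18 days remain.
Then May (31), June (30), July (31), August (31): 31 + 30 + 31 + 31 = 123 days.
September 1–19, 1967: 19 days.
Total: 18 + 123 + 19 = 160 days.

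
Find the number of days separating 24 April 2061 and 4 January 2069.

Day-of-year of April 24, 2061: 114.
Day-of-year of January 4, 2069: 4.
2061 has 365 days, so 365 − 114 = 251 days remain in 2061.
Full years 2062–2068: 5 common + 2 leap = 5×365 + 2×366 = 2557 days.
Total: 251 + 2557 + 4 = 2812 days.

2812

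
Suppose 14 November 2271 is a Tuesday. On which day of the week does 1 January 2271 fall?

Sunday

Count forward from the earlier date (January 1, 2271) to the later (November 14, 2271):
January 2271: 31 − 1 = 30 days remain.
Then 9 full months totalling 273 days.
November 1–14, 2271: 14 days.
Total: 30 + 273 + 14 = 317 days.
317 mod 7 = 2, so 2 days before Tuesday is Sunday.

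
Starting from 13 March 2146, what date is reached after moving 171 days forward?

31 August 2146

Count 171 days after March 13, 2146:
March 2146: 31 − 13 = 18 days remain.
Then April (30), May (31), June (30), July (31): 30 + 31 + 30 + 31 = 122 days.
August 1–31, 2146: 31 days.
Total: 18 + 122 + 31 = 171 days.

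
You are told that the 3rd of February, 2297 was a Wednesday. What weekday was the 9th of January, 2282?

Monday

Count forward from the earlier date (January 9, 2282) to the later (February 3, 2297):
From January 9, 2282 to January 9, 2297: 15 years, of which 4 contain a Feb 29 — 11×365 + 4×366 = 5479 days.
January 2297: 31 − 9 = 22 days remain.
February 1–3, 2297: 3 days (2297 is not a leap year).
Residual: 25 days.
Total: 5504 days.
5504 mod 7 = 2, so 2 days before Wednesday is Monday.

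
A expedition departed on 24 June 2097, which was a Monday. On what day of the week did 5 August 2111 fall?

Wednesday

Day-of-year of June 24, 2097: 175.
Day-of-year of August 5, 2111: 217.
2097 has 365 days, so 365 − 175 = 190 days remain in 2097.
Full years 2098–2110: 11 common + 2 leap = 11×365 + 2×366 = 4747 days.
Total: 190 + 4747 + 217 = 5154 days.
5154 mod 7 = 2, so 2 days after Monday is Wednesday.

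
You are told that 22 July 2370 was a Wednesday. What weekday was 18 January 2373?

July 22, 2370 → July 22, 2371: 365 days.
July 22, 2371 → July 22, 2372: 366 days (2372 is a leap year).
July 2372: 31 − 22 = 9 days remain.
Then August (31), September (30), October (31), November (30), December (31): 31 + 30 + 31 + 30 + 31 = 153 days.
January 1–18, 2373: 18 days.
Residual: 180 days.
Total: 911 days.
911 mod 7 = 1, so 1 day after Wednesday is Thursday.

Thursday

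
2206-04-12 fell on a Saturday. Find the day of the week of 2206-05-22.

Thursday

April 2206: 30 − 12 = 18 days remain.
May 1–22, 2206: 22 days.
Total: 18 + 22 = 40 days.
40 mod 7 = 5, so 5 days after Saturday is Thursday.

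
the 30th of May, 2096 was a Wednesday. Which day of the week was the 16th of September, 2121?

Tuesday

From May 30, 2096 to May 30, 2121: 25 years, of which 5 contain a Feb 29 — 20×365 + 5×366 = 9130 days.
(2100 is not a leap year (divisible by 100 but not 400).)
May 2121: 31 − 30 = 1 day remains.
Then June (30), July (31), August (31): 30 + 31 + 31 = 92 days.
September 1–16, 2121: 16 days.
Residual: 109 days.
Total: 9239 days.
9239 mod 7 = 6, so 6 days after Wednesday is Tuesday.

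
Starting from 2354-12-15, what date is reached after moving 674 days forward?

2356-10-19

Count 674 days after December 15, 2354:
December 2354: 31 − 15 = 16 days remain.
Then 21 full months totalling 639 days.
October 1–19, 2356: 19 days.
Total: 16 + 639 + 19 = 674 days.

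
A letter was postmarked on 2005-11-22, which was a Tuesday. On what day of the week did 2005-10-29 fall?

Count forward from the earlier date (October 29, 2005) to the later (November 22, 2005):
October 2005: 31 − 29 = 2 days remain.
November 1–22, 2005: 22 days.
Total: 2 + 22 = 24 days.
24 mod 7 = 3, so 3 days before Tuesday is Saturday.

Saturday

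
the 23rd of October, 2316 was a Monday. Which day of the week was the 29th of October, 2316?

Within October 2316: 29 − 23 = 6 days.
6 mod 7 = 6, so 6 days after Monday is Sunday.

Sunday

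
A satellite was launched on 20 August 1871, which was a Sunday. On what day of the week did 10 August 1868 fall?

Count forward from the earlier date (August 10, 1868) to the later (August 20, 1871):
August 10, 1868 → August 10, 1869: 365 days.
August 10, 1869 → August 10, 1870: 365 days.
August 10, 1870 → August 10, 1871: 365 days.
Within August 1871: 20 − 10 = 10 days.
Total: 1105 days.
1105 mod 7 = 6, so 6 days before Sunday is Monday.

Monday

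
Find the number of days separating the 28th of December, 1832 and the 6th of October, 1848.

From December 28, 1832 to December 28, 1847: 15 years, of which 3 contain a Feb 29 — 12×365 + 3×366 = 5478 days.
December 1847: 31 − 28 = 3 days remain.
Then 9 full months totalling 274 days.
October 1–6, 1848: 6 days.
Residual: 283 days.
Total: 5761 days.

5761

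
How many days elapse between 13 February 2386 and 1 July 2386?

138

February 2386: 28 − 13 = 15 days remain (2386 is not a leap year, so February has 28 days).
Then March (31), April (30), May (31), June (30): 31 + 30 + 31 + 30 = 122 days.
July 1, 2386: 1 day.
Total: 15 + 122 + 1 = 138 days.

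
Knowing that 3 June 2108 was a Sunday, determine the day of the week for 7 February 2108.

Count forward from the earlier date (February 7, 2108) to the later (June 3, 2108):
February 2108: 29 − 7 = 22 days remain (2108 is a leap year, so February has 29 days).
Then March (31), April (30), May (31): 31 + 30 + 31 = 92 days.
June 1–3, 2108: 3 days.
Total: 22 + 92 + 3 = 117 days.
117 mod 7 = 5, so 5 days before Sunday is Tuesday.

Tuesday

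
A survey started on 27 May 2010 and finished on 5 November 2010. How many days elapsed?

162

May 2010: 31 − 27 = 4 days remain.
Then June (30), July (31), August (31), September (30), October (31): 30 + 31 + 31 + 30 + 31 = 153 days.
November 1–5, 2010: 5 days.
Total: 4 + 153 + 5 = 162 days.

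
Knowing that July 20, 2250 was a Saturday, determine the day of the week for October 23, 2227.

Tuesday

Count forward from the earlier date (October 23, 2227) to the later (July 20, 2250):
From October 23, 2227 to October 23, 2249: 22 years, of which 6 contain a Feb 29 — 16×365 + 6×366 = 8036 days.
October 2249: 31 − 23 = 8 days remain.
Then November (30), December (31), January (31), February 2250 (28), March (31), April (30), May (31), June (30): 30 + 31 + 31 + 28 + 31 + 30 + 31 + 30 = 242 days.
July 1–20, 2250: 20 days.
Residual: 270 days.
Total: 8306 days.
8306 mod 7 = 4, so 4 days before Saturday is Tuesday.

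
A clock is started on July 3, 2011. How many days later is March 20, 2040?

From July 3, 2011 to July 3, 2039: 28 years, of which 7 contain a Feb 29 — 21×365 + 7×366 = 10227 days.
July 2039: 31 − 3 = 28 days remain.
Then August (31), September (30), October (31), November (30), December (31), January (31), February 2040 (29): 31 + 30 + 31 + 30 + 31 + 31 + 29 = 213 days.
March 1–20, 2040: 20 days.
Residual: 261 days.
Total: 10488 days.

10488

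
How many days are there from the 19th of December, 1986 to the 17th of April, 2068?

Day-of-year of December 19, 1986: 353.
Day-of-year of April 17, 2068: 108.
1986 has 365 days, so 365 − 353 = 12 days remain in 1986.
Full years 1987–2067: 61 common + 20 leap = 61×365 + 20×366 = 29585 days.
Total: 12 + 29585 + 108 = 29705 days.

29705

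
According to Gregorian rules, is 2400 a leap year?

Yes

2400 is a leap year (divisible by 400).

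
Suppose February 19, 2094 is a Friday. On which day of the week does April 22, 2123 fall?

Day-of-year of February 19, 2094: 50.
Day-of-year of April 22, 2123: 112.
2094 has 365 days, so 365 − 50 = 315 days remain in 2094.
Full years 2095–2122: 22 common + 6 leap = 22×365 + 6×366 = 10226 days.
Total: 315 + 10226 + 112 = 10653 days.
10653 mod 7 = 6, so 6 days after Friday is Thursday.

Thursday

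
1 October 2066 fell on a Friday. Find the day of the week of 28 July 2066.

Wednesday

Count forward from the earlier date (July 28, 2066) to the later (October 1, 2066):
July 2066: 31 − 28 = 3 days remain.
Then August (31), September (30): 31 + 30 = 61 days.
October 1, 2066: 1 day.
Total: 3 + 61 + 1 = 65 days.
65 mod 7 = 2, so 2 days before Friday is Wednesday.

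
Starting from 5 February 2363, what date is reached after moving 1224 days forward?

13 June 2366

Count 1224 days after February 5, 2363:
February 5, 2363 → February 5, 2364: 365 days.
February 5, 2364 → February 5, 2365: 366 days (2364 is a leap year).
February 5, 2365 → February 5, 2366: 365 days.
February 2366: 28 − 5 = 23 days remain (2366 is not a leap year, so February has 28 days).
Then March (31), April (30), May (31): 31 + 30 + 31 = 92 days.
June 1–13, 2366: 13 days.
Residual: 128 days.
Total: 1224 days.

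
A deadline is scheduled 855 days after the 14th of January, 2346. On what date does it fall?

the 18th of May, 2348

Count 855 days after January 14, 2346:
January 14, 2346 → January 14, 2347: 365 days.
January 14, 2347 → January 14, 2348: 365 days.
January 2348: 31 − 14 = 17 days remain.
Then February 2348 (29), March (31), April (30): 29 + 31 + 30 = 90 days.
May 1–18, 2348: 18 days.
Residual: 125 days.
Total: 855 days.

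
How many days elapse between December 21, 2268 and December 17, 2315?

From December 21, 2268 to December 21, 2314: 46 years, of which 10 contain a Feb 29 — 36×365 + 10×366 = 16800 days.
(2300 is not a leap year (divisible by 100 but not 400).)
December 2314: 31 − 21 = 10 days remain.
Then 11 full months totalling 334 days.
December 1–17, 2315: 17 days.
Residual: 361 days.
Total: 17161 days.

17161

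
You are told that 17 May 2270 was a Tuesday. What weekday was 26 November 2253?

Count forward from the earlier date (November 26, 2253) to the later (May 17, 2270):
From November 26, 2253 to November 26, 2269: 16 years, of which 4 contain a Feb 29 — 12×365 + 4×366 = 5844 days.
November 2269: 30 − 26 = 4 days remain.
Then December (31), January (31), February 2270 (28), March (31), April (30): 31 + 31 + 28 + 31 + 30 = 151 days.
May 1–17, 2270: 17 days.
Residual: 172 days.
Total: 6016 days.
6016 mod 7 = 3, so 3 days before Tuesday is Saturday.

Saturday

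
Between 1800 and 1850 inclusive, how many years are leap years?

Years divisible by 4: 1800, 1804, …, 1848 — 13 in all.
Of these, 1800 is divisible by 100 but not 400, so not leap.
Leap years: 13 − 1 = 12.

12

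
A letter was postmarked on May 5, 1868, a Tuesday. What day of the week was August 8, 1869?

May 1868: 31 − 5 = 26 days remain.
Then 14 full months totalling 426 days.
August 1–8, 1869: 8 days.
Total: 26 + 426 + 8 = 460 days.
460 mod 7 = 5, so 5 days after Tuesday is Sunday.

Sunday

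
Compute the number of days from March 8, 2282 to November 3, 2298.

6084

Day-of-year of March 8, 2282: 67.
Day-of-year of November 3, 2298: 307.
2282 has 365 days, so 365 − 67 = 298 days remain in 2282.
Full years 2283–2297: 11 common + 4 leap = 11×365 + 4×366 = 5479 days.
Total: 298 + 5479 + 307 = 6084 days.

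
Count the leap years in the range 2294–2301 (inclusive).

Years divisible by 4 in [2294, 2301]: 2296, 2300.
Of these, 2300 is divisible by 100 but not 400, so not leap.
Leap years: 2 − 1 = 1.

1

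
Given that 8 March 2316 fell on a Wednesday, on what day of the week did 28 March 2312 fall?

Count forward from the earlier date (March 28, 2312) to the later (March 8, 2316):
Day-of-year of March 28, 2312: 88.
Day-of-year of March 8, 2316: 68.
2312 has 366 days, so 366 − 88 = 278 days remain in 2312.
Full years: 2313: 365; 2314: 365; 2315: 365. Sum = 1095.
Total: 278 + 1095 + 68 = 1441 days.
1441 mod 7 = 6, so 6 days before Wednesday is Thursday.

Thursday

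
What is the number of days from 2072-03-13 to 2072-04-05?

March 2072: 31 − 13 = 18 days remain.
April 1–5, 2072: 5 days.
Total: 18 + 5 = 23 days.

23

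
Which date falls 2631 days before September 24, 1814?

July 12, 1807

Count 2631 days before September 24, 1814:
Day-of-year of July 12, 1807: 193.
Day-of-year of September 24, 1814: 267.
1807 has 365 days, so 365 − 193 = 172 days remain in 1807.
Full years: 1808: 366; 1809: 365; 1810: 365; 1811: 365; 1812: 366; 1813: 365. Sum = 2192.
Total: 172 + 2192 + 267 = 2631 days.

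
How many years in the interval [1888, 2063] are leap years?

Years divisible by 4: 1888, 1892, …, 2060 — 44 in all.
Of these, 1900 is divisible by 100 but not 400, so not leap.
2000 is divisible by 400, so still leap.
Leap years: 44 − 1 = 43.

43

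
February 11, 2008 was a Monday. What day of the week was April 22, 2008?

Tuesday

February 2008: 29 − 11 = 18 days remain (2008 is a leap year, so February has 29 days).
Then March (31): 31 days.
April 1–22, 2008: 22 days.
Total: 18 + 31 + 22 = 71 days.
71 mod 7 = 1, so 1 day after Monday is Tuesday.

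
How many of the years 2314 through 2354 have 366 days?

10

Years divisible by 4 in [2314, 2354]: 2316, 2320, 2324, 2328, 2332, 2336, 2340, 2344, 2348, 2352.
No century exceptions apply. Count: 10.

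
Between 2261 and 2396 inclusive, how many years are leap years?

33

Years divisible by 4: 2264, 2268, …, 2396 — 34 in all.
Of these, 2300 is divisible by 100 but not 400, so not leap.
Leap years: 34 − 1 = 33.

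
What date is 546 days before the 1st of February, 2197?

the 5th of August, 2195

Count 546 days before February 1, 2197:
August 5, 2195 → August 5, 2196: 366 days (2196 is a leap year).
August 2196: 31 − 5 = 26 days remain.
Then September (30), October (31), November (30), December (31), January (31): 30 + 31 + 30 + 31 + 31 = 153 days.
February 1, 2197: 1 day (2197 is not a leap year).
Residual: 180 days.
Total: 546 days.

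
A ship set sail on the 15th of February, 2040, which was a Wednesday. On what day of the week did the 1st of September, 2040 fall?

February 2040: 29 − 15 = 14 days remain (2040 is a leap year, so February has 29 days).
Then March (31), April (30), May (31), June (30), July (31), August (31): 31 + 30 + 31 + 30 + 31 + 31 = 184 days.
September 1, 2040: 1 day.
Total: 14 + 184 + 1 = 199 days.
199 mod 7 = 3, so 3 days after Wednesday is Saturday.

Saturday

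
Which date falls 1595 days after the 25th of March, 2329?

the 6th of August, 2333

Count 1595 days after March 25, 2329:
Day-of-year of March 25, 2329: 84.
Day-of-year of August 6, 2333: 218.
2329 has 365 days, so 365 − 84 = 281 days remain in 2329.
Full years: 2330: 365; 2331: 365; 2332: 366. Sum = 1096.
Total: 281 + 1096 + 218 = 1595 days.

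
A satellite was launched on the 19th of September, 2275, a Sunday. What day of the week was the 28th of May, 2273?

Wednesday

Count forward from the earlier date (May 28, 2273) to the later (September 19, 2275):
May 2273: 31 − 28 = 3 days remain.
Then 27 full months totalling 822 days.
September 1–19, 2275: 19 days.
Total: 3 + 822 + 19 = 844 days.
844 mod 7 = 4, so 4 days before Sunday is Wednesday.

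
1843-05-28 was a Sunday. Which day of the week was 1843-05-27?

Count forward from the earlier date (May 27, 1843) to the later (May 28, 1843):
Within May 1843: 28 − 27 = 1 day.
1 mod 7 = 1, so 1 day before Sunday is Saturday.

Saturday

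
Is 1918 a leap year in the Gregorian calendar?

No

1918 is not a leap year.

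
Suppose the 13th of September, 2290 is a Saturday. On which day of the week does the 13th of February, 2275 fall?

Saturday

Count forward from the earlier date (February 13, 2275) to the later (September 13, 2290):
From February 13, 2275 to February 13, 2290: 15 years, of which 4 contain a Feb 29 — 11×365 + 4×366 = 5479 days.
February 2290: 28 − 13 = 15 days remain (2290 is not a leap year, so February has 28 days).
Then March (31), April (30), May (31), June (30), July (31), August (31): 31 + 30 + 31 + 30 + 31 + 31 = 184 days.
September 1–13, 2290: 13 days.
Residual: 212 days.
Total: 5691 days.
5691 is a multiple of 7, so the 13th of February, 2275 falls on the same weekday: Saturday.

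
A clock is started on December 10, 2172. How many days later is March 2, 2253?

Day-of-year of December 10, 2172: 345.
Day-of-year of March 2, 2253: 61.
2172 has 366 days, so 366 − 345 = 21 days remain in 2172.
Full years 2173–2252: 61 common + 19 leap = 61×365 + 19×366 = 29219 days.
Total: 21 + 29219 + 61 = 29301 days.

29301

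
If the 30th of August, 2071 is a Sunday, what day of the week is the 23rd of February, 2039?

Wednesday

Count forward from the earlier date (February 23, 2039) to the later (August 30, 2071):
Day-of-year of February 23, 2039: 54.
Day-of-year of August 30, 2071: 242.
2039 has 365 days, so 365 − 54 = 311 days remain in 2039.
Full years 2040–2070: 23 common + 8 leap = 23×365 + 8×366 = 11323 days.
Total: 311 + 11323 + 242 = 11876 days.
11876 mod 7 = 4, so 4 days before Sunday is Wednesday.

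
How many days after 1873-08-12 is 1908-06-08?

12718

Day-of-year of August 12, 1873: 224.
Day-of-year of June 8, 1908: 160.
1873 has 365 days, so 365 − 224 = 141 days remain in 1873.
Full years 1874–1907: 27 common + 7 leap = 27×365 + 7×366 = 12417 days.
Total: 141 + 12417 + 160 = 12718 days.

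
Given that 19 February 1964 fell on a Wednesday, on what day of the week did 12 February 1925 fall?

Thursday

Count forward from the earlier date (February 12, 1925) to the later (February 19, 1964):
From February 12, 1925 to February 12, 1964: 39 years, of which 9 contain a Feb 29 — 30×365 + 9×366 = 14244 days.
Within February 1964: 19 − 12 = 7 days.
Total: 14251 days.
14251 mod 7 = 6, so 6 days before Wednesday is Thursday.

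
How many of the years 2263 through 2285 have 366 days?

6

Years divisible by 4 in [2263, 2285]: 2264, 2268, 2272, 2276, 2280, 2284.
No century exceptions apply. Count: 6.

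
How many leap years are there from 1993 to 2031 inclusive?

Years divisible by 4 in [1993, 2031]: 1996, 2000, 2004, 2008, 2012, 2016, 2020, 2024, 2028.
2000 is divisible by 400, so still leap.
No century exceptions apply. Count: 9.

9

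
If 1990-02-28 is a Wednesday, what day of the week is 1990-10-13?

Saturday

February 1990: 28 − 28 = 0 days remain (1990 is not a leap year, so February has 28 days).
Then March (31), April (30), May (31), June (30), July (31), August (31), September (30): 31 + 30 + 31 + 30 + 31 + 31 + 30 = 214 days.
October 1–13, 1990: 13 days.
Total: 0 + 214 + 13 = 227 days.
227 mod 7 = 3, so 3 days after Wednesday is Saturday.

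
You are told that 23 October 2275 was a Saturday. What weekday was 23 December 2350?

Saturday

From October 23, 2275 to October 23, 2350: 75 years, of which 18 contain a Feb 29 — 57×365 + 18×366 = 27393 days.
(2300 is not a leap year (divisible by 100 but not 400).)
October 2350: 31 − 23 = 8 days remain.
Then November (30): 30 days.
December 1–23, 2350: 23 days.
Residual: 61 days.
Total: 27454 days.
27454 is a multiple of 7, so 23 December 2350 falls on the same weekday: Saturday.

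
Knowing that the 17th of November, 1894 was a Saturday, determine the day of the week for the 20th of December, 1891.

Sunday

Count forward from the earlier date (December 20, 1891) to the later (November 17, 1894):
Day-of-year of December 20, 1891: 354.
Day-of-year of November 17, 1894: 321.
1891 has 365 days, so 365 − 354 = 11 days remain in 1891.
Full years: 1892: 366; 1893: 365. Sum = 731.
Total: 11 + 731 + 321 = 1063 days.
1063 mod 7 = 6, so 6 days before Saturday is Sunday.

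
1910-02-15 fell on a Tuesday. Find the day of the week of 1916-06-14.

Day-of-year of February 15, 1910: 46.
Day-of-year of June 14, 1916: 166.
1910 has 365 days, so 365 − 46 = 319 days remain in 1910.
Full years: 1911: 365; 1912: 366; 1913: 365; 1914: 365; 1915: 365. Sum = 1826.
Total: 319 + 1826 + 166 = 2311 days.
2311 mod 7 = 1, so 1 day after Tuesday is Wednesday.

Wednesday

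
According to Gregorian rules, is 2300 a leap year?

2300 is not a leap year (divisible by 100 but not 400).

No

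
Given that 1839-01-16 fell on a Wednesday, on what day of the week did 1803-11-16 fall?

Wednesday

Count forward from the earlier date (November 16, 1803) to the later (January 16, 1839):
From November 16, 1803 to November 16, 1838: 35 years, of which 9 contain a Feb 29 — 26×365 + 9×366 = 12784 days.
November 1838: 30 − 16 = 14 days remain.
Then December (31): 31 days.
January 1–16, 1839: 16 days.
Residual: 61 days.
Total: 12845 days.
12845 is a multiple of 7, so 1803-11-16 falls on the same weekday: Wednesday.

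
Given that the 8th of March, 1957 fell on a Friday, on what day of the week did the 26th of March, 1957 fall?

Tuesday

Within March 1957: 26 − 8 = 18 days.
18 mod 7 = 4, so 4 days after Friday is Tuesday.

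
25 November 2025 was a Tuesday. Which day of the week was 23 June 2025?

Monday

Count forward from the earlier date (June 23, 2025) to the later (November 25, 2025):
June 2025: 30 − 23 = 7 days remain.
Then July (31), August (31), September (30), October (31): 31 + 31 + 30 + 31 = 123 days.
November 1–25, 2025: 25 days.
Total: 7 + 123 + 25 = 155 days.
155 mod 7 = 1, so 1 day before Tuesday is Monday.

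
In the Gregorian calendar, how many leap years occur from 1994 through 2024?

8

Years divisible by 4 in [1994, 2024]: 1996, 2000, 2004, 2008, 2012, 2016, 2020, 2024.
2000 is divisible by 400, so still leap.
No century exceptions apply. Count: 8.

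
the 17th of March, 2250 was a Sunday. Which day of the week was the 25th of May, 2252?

Day-of-year of March 17, 2250: 76.
Day-of-year of May 25, 2252: 146.
2250 has 365 days, so 365 − 76 = 289 days remain in 2250.
Full years: 2251: 365. Sum = 365.
Total: 289 + 365 + 146 = 800 days.
800 mod 7 = 2, so 2 days after Sunday is Tuesday.

Tuesday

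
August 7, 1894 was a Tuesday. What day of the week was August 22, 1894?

Within August 1894: 22 − 7 = 15 days.
15 mod 7 = 1, so 1 day after Tuesday is Wednesday.

Wednesday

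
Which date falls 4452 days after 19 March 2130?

27 May 2142

Count 4452 days after March 19, 2130:
From March 19, 2130 to March 19, 2142: 12 years, of which 3 contain a Feb 29 — 9×365 + 3×366 = 4383 days.
March 2142: 31 − 19 = 12 days remain.
Then April (30): 30 days.
May 1–27, 2142: 27 days.
Residual: 69 days.
Total: 4452 days.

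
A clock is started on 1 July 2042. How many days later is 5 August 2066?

Day-of-year of July 1, 2042: 182.
Day-of-year of August 5, 2066: 217.
2042 has 365 days, so 365 − 182 = 183 days remain in 2042.
Full years 2043–2065: 17 common + 6 leap = 17×365 + 6×366 = 8401 days.
Total: 183 + 8401 + 217 = 8801 days.

8801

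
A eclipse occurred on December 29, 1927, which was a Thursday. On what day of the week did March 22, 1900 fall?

Thursday

Count forward from the earlier date (March 22, 1900) to the later (December 29, 1927):
From March 22, 1900 to March 22, 1927: 27 years, of which 6 contain a Feb 29 — 21×365 + 6×366 = 9861 days.
March 1927: 31 − 22 = 9 days remain.
Then April (30), May (31), June (30), July (31), August (31), September (30), October (31), November (30): 30 + 31 + 30 + 31 + 31 + 30 + 31 + 30 = 244 days.
December 1–29, 1927: 29 days.
Residual: 282 days.
Total: 10143 days.
10143 is a multiple of 7, so March 22, 1900 falls on the same weekday: Thursday.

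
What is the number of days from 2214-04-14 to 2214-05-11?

27

April 2214: 30 − 14 = 16 days remain.
May 1–11, 2214: 11 days.
Total: 16 + 11 = 27 days.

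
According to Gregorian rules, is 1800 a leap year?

1800 is not a leap year (divisible by 100 but not 400).

No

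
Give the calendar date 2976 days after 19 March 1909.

12 May 1917

Count 2976 days after March 19, 1909:
Day-of-year of March 19, 1909: 78.
Day-of-year of May 12, 1917: 132.
1909 has 365 days, so 365 − 78 = 287 days remain in 1909.
Full years 1910–1916: 5 common + 2 leap = 5×365 + 2×366 = 2557 days.
Total: 287 + 2557 + 132 = 2976 days.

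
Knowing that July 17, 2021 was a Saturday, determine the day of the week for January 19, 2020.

Sunday

Count forward from the earlier date (January 19, 2020) to the later (July 17, 2021):
January 2020: 31 − 19 = 12 days remain.
Then 17 full months totalling 516 days.
July 1–17, 2021: 17 days.
Total: 12 + 516 + 17 = 545 days.
545 mod 7 = 6, so 6 days before Saturday is Sunday.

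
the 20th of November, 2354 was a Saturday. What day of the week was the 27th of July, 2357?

Saturday

November 20, 2354 → November 20, 2355: 365 days.
November 20, 2355 → November 20, 2356: 366 days (2356 is a leap year).
November 2356: 30 − 20 = 10 days remain.
Then December (31), January (31), February 2357 (28), March (31), April (30), May (31), June (30): 31 + 31 + 28 + 31 + 30 + 31 + 30 = 212 days.
July 1–27, 2357: 27 days.
Residual: 249 days.
Total: 980 days.
980 is a multiple of 7, so the 27th of July, 2357 falls on the same weekday: Saturday.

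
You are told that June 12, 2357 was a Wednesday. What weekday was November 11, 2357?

Monday

June 2357: 30 − 12 = 18 days remain.
Then July (31), August (31), September (30), October (31): 31 + 31 + 30 + 31 = 123 days.
November 1–11, 2357: 11 days.
Total: 18 + 123 + 11 = 152 days.
152 mod 7 = 5, so 5 days after Wednesday is Monday.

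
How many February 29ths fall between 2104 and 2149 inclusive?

Years divisible by 4 in [2104, 2149]: 2104, 2108, 2112, 2116, 2120, 2124, 2128, 2132, 2136, 2140, 2144, 2148.
No century exceptions apply. Count: 12.

12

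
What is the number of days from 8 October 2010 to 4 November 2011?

Day-of-year of October 8, 2010: 281.
Day-of-year of November 4, 2011: 308.
2010 has 365 days, so 365 − 281 = 84 days remain in 2010.
Total: 84 + 308 = 392 days.

392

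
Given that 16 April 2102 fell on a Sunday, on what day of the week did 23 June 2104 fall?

Monday

April 16, 2102 → April 16, 2103: 365 days.
April 16, 2103 → April 16, 2104: 366 days (2104 is a leap year).
April 2104: 30 − 16 = 14 days remain.
Then May (31): 31 days.
June 1–23, 2104: 23 days.
Residual: 68 days.
Total: 799 days.
799 mod 7 = 1, so 1 day after Sunday is Monday.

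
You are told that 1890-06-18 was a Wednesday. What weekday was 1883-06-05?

Count forward from the earlier date (June 5, 1883) to the later (June 18, 1890):
From June 5, 1883 to June 5, 1890: 7 years, of which 2 contain a Feb 29 — 5×365 + 2×366 = 2557 days.
Within June 1890: 18 − 5 = 13 days.
Total: 2570 days.
2570 mod 7 = 1, so 1 day before Wednesday is Tuesday.

Tuesday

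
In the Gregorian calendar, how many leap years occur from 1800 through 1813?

Years divisible by 4 in [1800, 1813]: 1800, 1804, 1808, 1812.
Of these, 1800 is divisible by 100 but not 400, so not leap.
Leap years: 4 − 1 = 3.

3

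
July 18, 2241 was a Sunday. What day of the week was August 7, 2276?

From July 18, 2241 to July 18, 2276: 35 years, of which 9 contain a Feb 29 — 26×365 + 9×366 = 12784 days.
July 2276: 31 − 18 = 13 days remain.
August 1–7, 2276: 7 days.
Residual: 20 days.
Total: 12804 days.
12804 mod 7 = 1, so 1 day after Sunday is Monday.

Monday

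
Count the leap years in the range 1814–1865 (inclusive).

13

Years divisible by 4: 1816, 1820, …, 1864 — 13 in all.
No century exceptions apply. Count: 13.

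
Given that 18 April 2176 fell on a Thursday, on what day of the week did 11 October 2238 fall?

From April 18, 2176 to April 18, 2238: 62 years, of which 14 contain a Feb 29 — 48×365 + 14×366 = 22644 days.
(2200 is not a leap year (divisible by 100 but not 400).)
April 2238: 30 − 18 = 12 days remain.
Then May (31), June (30), July (31), August (31), September (30): 31 + 30 + 31 + 31 + 30 = 153 days.
October 1–11, 2238: 11 days.
Residual: 176 days.
Total: 22820 days.
22820 is a multiple of 7, so 11 October 2238 falls on the same weekday: Thursday.

Thursday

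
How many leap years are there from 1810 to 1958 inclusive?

36

Years divisible by 4: 1812, 1816, …, 1956 — 37 in all.
Of these, 1900 is divisible by 100 but not 400, so not leap.
Leap years: 37 − 1 = 36.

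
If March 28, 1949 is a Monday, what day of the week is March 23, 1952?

Day-of-year of March 28, 1949: 87.
Day-of-year of March 23, 1952: 83.
1949 has 365 days, so 365 − 87 = 278 days remain in 1949.
Full years: 1950: 365; 1951: 365. Sum = 730.
Total: 278 + 730 + 83 = 1091 days.
1091 mod 7 = 6, so 6 days after Monday is Sunday.

Sunday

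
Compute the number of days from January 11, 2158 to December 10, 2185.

10195

Day-of-year of January 11, 2158: 11.
Day-of-year of December 10, 2185: 344.
2158 has 365 days, so 365 − 11 = 354 days remain in 2158.
Full years 2159–2184: 19 common + 7 leap = 19×365 + 7×366 = 9497 days.
Total: 354 + 9497 + 344 = 10195 days.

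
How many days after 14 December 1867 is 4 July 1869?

568

December 1867: 31 − 14 = 17 days remain.
Then 18 full months totalling 547 days.
July 1–4, 1869: 4 days.
Total: 17 + 547 + 4 = 568 days.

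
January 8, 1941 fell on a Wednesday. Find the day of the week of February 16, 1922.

Count forward from the earlier date (February 16, 1922) to the later (January 8, 1941):
From February 16, 1922 to February 16, 1940: 18 years, of which 4 contain a Feb 29 — 14×365 + 4×366 = 6574 days.
February 1940: 29 − 16 = 13 days remain (1940 is a leap year, so February has 29 days).
Then 10 full months totalling 306 days.
January 1–8, 1941: 8 days.
Residual: 327 days.
Total: 6901 days.
6901 mod 7 = 6, so 6 days before Wednesday is Thursday.

Thursday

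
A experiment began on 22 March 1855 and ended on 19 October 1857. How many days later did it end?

942

March 1855: 31 − 22 = 9 days remain.
Then 30 full months totalling 914 days.
October 1–19, 1857: 19 days.
Total: 9 + 914 + 19 = 942 days.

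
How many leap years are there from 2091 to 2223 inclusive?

31

Years divisible by 4: 2092, 2096, …, 2220 — 33 in all.
Of these, 2100, 2200 are divisible by 100 but not 400, so not leap.
Leap years: 33 − 2 = 31.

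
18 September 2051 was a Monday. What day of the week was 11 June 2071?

Thursday

From September 18, 2051 to September 18, 2070: 19 years, of which 5 contain a Feb 29 — 14×365 + 5×366 = 6940 days.
September 2070: 30 − 18 = 12 days remain.
Then October (31), November (30), December (31), January (31), February 2071 (28), March (31), April (30), May (31): 31 + 30 + 31 + 31 + 28 + 31 + 30 + 31 = 243 days.
June 1–11, 2071: 11 days.
Residual: 266 days.
Total: 7206 days.
7206 mod 7 = 3, so 3 days after Monday is Thursday.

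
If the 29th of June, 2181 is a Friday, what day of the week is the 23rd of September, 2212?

Day-of-year of June 29, 2181: 180.
Day-of-year of September 23, 2212: 267.
2181 has 365 days, so 365 − 180 = 185 days remain in 2181.
Full years 2182–2211: 24 common + 6 leap = 24×365 + 6×366 = 10956 days.
Total: 185 + 10956 + 267 = 11408 days.
11408 mod 7 = 5, so 5 days after Friday is Wednesday.

Wednesday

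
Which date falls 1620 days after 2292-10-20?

2297-03-28

Count 1620 days after October 20, 2292:
Day-of-year of October 20, 2292: 294.
Day-of-year of March 28, 2297: 87.
2292 has 366 days, so 366 − 294 = 72 days remain in 2292.
Full years: 2293: 365; 2294: 365; 2295: 365; 2296: 366. Sum = 1461.
Total: 72 + 1461 + 87 = 1620 days.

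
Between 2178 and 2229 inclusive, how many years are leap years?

12

Years divisible by 4: 2180, 2184, …, 2228 — 13 in all.
Of these, 2200 is divisible by 100 but not 400, so not leap.
Leap years: 13 − 1 = 12.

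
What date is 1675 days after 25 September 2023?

26 April 2028

Count 1675 days after September 25, 2023:
September 25, 2023 → September 25, 2024: 366 days (2024 is a leap year).
September 25, 2024 → September 25, 2025: 365 days.
September 25, 2025 → September 25, 2026: 365 days.
September 25, 2026 → September 25, 2027: 365 days.
September 2027: 30 − 25 = 5 days remain.
Then October (31), November (30), December (31), January (31), February 2028 (29), March (31): 31 + 30 + 31 + 31 + 29 + 31 = 183 days.
April 1–26, 2028: 26 days.
Residual: 214 days.
Total: 1675 days.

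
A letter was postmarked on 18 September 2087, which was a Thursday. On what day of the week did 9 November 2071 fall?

Count forward from the earlier date (November 9, 2071) to the later (September 18, 2087):
Day-of-year of November 9, 2071: 313.
Day-of-year of September 18, 2087: 261.
2071 has 365 days, so 365 − 313 = 52 days remain in 2071.
Full years 2072–2086: 11 common + 4 leap = 11×365 + 4×366 = 5479 days.
Total: 52 + 5479 + 261 = 5792 days.
5792 mod 7 = 3, so 3 days before Thursday is Monday.

Monday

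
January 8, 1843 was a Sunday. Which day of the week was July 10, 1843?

Monday

January 1843: 31 − 8 = 23 days remain.
Then February 1843 (28), March (31), April (30), May (31), June (30): 28 + 31 + 30 + 31 + 30 = 150 days.
July 1–10, 1843: 10 days.
Total: 23 + 150 + 10 = 183 days.
183 mod 7 = 1, so 1 day after Sunday is Monday.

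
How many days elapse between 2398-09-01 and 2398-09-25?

Within September 2398: 25 − 1 = 24 days.

24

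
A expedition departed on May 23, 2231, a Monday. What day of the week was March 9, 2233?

Day-of-year of May 23, 2231: 143.
Day-of-year of March 9, 2233: 68.
2231 has 365 days, so 365 − 143 = 222 days remain in 2231.
Full years: 2232: 366. Sum = 366.
Total: 222 + 366 + 68 = 656 days.
656 mod 7 = 5, so 5 days after Monday is Saturday.

Saturday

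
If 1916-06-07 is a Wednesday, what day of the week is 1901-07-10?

Count forward from the earlier date (July 10, 1901) to the later (June 7, 1916):
From July 10, 1901 to July 10, 1915: 14 years, of which 3 contain a Feb 29 — 11×365 + 3×366 = 5113 days.
July 1915: 31 − 10 = 21 days remain.
Then 10 full months totalling 305 days.
June 1–7, 1916: 7 days.
Residual: 333 days.
Total: 5446 days.
5446 is a multiple of 7, so 1901-07-10 falls on the same weekday: Wednesday.

Wednesday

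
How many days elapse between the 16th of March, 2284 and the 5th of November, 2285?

Day-of-year of March 16, 2284: 76.
Day-of-year of November 5, 2285: 309.
2284 has 366 days, so 366 − 76 = 290 days remain in 2284.
Total: 290 + 309 = 599 days.

599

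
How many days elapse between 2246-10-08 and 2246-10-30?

22

Within October 2246: 30 − 8 = 22 days.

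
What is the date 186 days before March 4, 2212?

August 31, 2211

Count 186 days before March 4, 2212:
August 2211: 31 − 31 = 0 days remain.
Then September (30), October (31), November (30), December (31), January (31), February 2212 (29): 30 + 31 + 30 + 31 + 31 + 29 = 182 days.
March 1–4, 2212: 4 days.
Total: 0 + 182 + 4 = 186 days.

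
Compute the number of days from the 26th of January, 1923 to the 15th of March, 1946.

8449

From January 26, 1923 to January 26, 1946: 23 years, of which 6 contain a Feb 29 — 17×365 + 6×366 = 8401 days.
January 1946: 31 − 26 = 5 days remain.
Then February 1946 (28): 28 days.
March 1–15, 1946: 15 days.
Residual: 48 days.
Total: 8449 days.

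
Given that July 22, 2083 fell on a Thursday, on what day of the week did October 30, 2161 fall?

Day-of-year of July 22, 2083: 203.
Day-of-year of October 30, 2161: 303.
2083 has 365 days, so 365 − 203 = 162 days remain in 2083.
Full years 2084–2160: 58 common + 19 leap = 58×365 + 19×366 = 28124 days.
Total: 162 + 28124 + 303 = 28589 days.
28589 mod 7 = 1, so 1 day after Thursday is Friday.

Friday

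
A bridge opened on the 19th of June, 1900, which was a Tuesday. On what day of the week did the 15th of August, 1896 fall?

Saturday

Count forward from the earlier date (August 15, 1896) to the later (June 19, 1900):
Day-of-year of August 15, 1896: 228.
Day-of-year of June 19, 1900: 170.
1896 has 366 days, so 366 − 228 = 138 days remain in 1896.
Full years: 1897: 365; 1898: 365; 1899: 365. Sum = 1095.
Total: 138 + 1095 + 170 = 1403 days.
1403 mod 7 = 3, so 3 days before Tuesday is Saturday.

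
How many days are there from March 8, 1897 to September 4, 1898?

545

Day-of-year of March 8, 1897: 67.
Day-of-year of September 4, 1898: 247.
1897 has 365 days, so 365 − 67 = 298 days remain in 1897.
Total: 298 + 247 = 545 days.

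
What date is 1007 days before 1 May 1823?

28 July 1820

Count 1007 days before May 1, 1823:
Day-of-year of July 28, 1820: 210.
Day-of-year of May 1, 1823: 121.
1820 has 366 days, so 366 − 210 = 156 days remain in 1820.
Full years: 1821: 365; 1822: 365. Sum = 730.
Total: 156 + 730 + 121 = 1007 days.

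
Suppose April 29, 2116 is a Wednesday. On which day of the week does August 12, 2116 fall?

Wednesday

April 2116: 30 − 29 = 1 day remains.
Then May (31), June (30), July (31): 31 + 30 + 31 = 92 days.
August 1–12, 2116: 12 days.
Total: 1 + 92 + 12 = 105 days.
105 is a multiple of 7, so August 12, 2116 falls on the same weekday: Wednesday.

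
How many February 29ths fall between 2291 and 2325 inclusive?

8

Years divisible by 4 in [2291, 2325]: 2292, 2296, 2300, 2304, 2308, 2312, 2316, 2320, 2324.
Of these, 2300 is divisible by 100 but not 400, so not leap.
Leap years: 9 − 1 = 8.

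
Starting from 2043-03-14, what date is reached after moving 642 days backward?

2041-06-10

Count 642 days before March 14, 2043:
June 2041: 30 − 10 = 20 days remain.
Then 20 full months totalling 608 days.
March 1–14, 2043: 14 days.
Total: 20 + 608 + 14 = 642 days.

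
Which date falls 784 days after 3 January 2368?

25 February 2370

Count 784 days after January 3, 2368:
Day-of-year of January 3, 2368: 3.
Day-of-year of February 25, 2370: 56.
2368 has 366 days, so 366 − 3 = 363 days remain in 2368.
Full years: 2369: 365. Sum = 365.
Total: 363 + 365 + 56 = 784 days.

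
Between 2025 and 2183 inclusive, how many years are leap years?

Years divisible by 4: 2028, 2032, …, 2180 — 39 in all.
Of these, 2100 is divisible by 100 but not 400, so not leap.
Leap years: 39 − 1 = 38.

38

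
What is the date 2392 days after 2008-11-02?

2015-05-22

Count 2392 days after November 2, 2008:
Day-of-year of November 2, 2008: 307.
Day-of-year of May 22, 2015: 142.
2008 has 366 days, so 366 − 307 = 59 days remain in 2008.
Full years: 2009: 365; 2010: 365; 2011: 365; 2012: 366; 2013: 365; 2014: 365. Sum = 2191.
Total: 59 + 2191 + 142 = 2392 days.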